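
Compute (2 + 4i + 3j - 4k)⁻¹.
0.0444 - 0.0889i - 0.0667j + 0.0889k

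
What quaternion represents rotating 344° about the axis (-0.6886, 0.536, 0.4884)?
-0.9903 - 0.0958i + 0.0746j + 0.068k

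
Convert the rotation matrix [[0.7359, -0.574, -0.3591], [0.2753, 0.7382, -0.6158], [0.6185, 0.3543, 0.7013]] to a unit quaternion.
0.891 + 0.2722i - 0.2743j + 0.2383k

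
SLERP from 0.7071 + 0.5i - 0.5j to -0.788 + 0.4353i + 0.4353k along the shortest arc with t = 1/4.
0.8498 + 0.2829i - 0.4224j - 0.1395k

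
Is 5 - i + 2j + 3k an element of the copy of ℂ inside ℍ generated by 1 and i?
No. The quaternion 5 - i + 2j + 3k has j-coefficient y = 2 and k-coefficient z = 3, not both zero, so it does not lie in the complex subalgebra spanned by 1 and i.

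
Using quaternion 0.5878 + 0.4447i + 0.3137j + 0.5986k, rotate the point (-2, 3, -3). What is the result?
(-4.151, -1.86, 1.145)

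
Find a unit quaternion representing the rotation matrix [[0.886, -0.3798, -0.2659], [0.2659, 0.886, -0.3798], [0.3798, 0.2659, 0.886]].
0.9563 + 0.1688i - 0.1688j + 0.1688k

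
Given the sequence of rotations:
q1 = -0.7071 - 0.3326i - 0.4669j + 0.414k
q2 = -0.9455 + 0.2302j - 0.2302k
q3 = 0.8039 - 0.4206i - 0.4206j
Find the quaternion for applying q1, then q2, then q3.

q2 · q1 = 0.8713 + 0.3023i + 0.3552j - 0.1521k
q3 · q2 · q1 = 0.977 - 0.0595i - 0.1449j - 0.1445k
0.977 - 0.0595i - 0.1449j - 0.1445k


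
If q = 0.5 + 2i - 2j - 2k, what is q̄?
0.5 - 2i + 2j + 2k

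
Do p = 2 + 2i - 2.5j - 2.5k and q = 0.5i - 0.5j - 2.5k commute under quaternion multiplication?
No: pq = -8.5 + 6i + 2.75j - 4.75k ≠ -8.5 - 4i - 4.75j - 5.25k = qp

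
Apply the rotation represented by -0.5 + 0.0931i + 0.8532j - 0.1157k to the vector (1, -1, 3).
(-3.15, -0.994, -0.298)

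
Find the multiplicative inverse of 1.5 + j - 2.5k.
0.1579 - 0.1053j + 0.2632k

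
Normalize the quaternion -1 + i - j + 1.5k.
-0.4364 + 0.4364i - 0.4364j + 0.6547k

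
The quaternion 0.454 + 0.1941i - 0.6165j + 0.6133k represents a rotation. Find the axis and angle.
axis = (0.2178, -0.6919, 0.6883), θ = 126°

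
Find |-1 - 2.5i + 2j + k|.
3.5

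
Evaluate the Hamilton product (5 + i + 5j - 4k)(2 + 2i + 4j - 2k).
-20 + 18i + 24j - 24k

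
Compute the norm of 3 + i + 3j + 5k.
√44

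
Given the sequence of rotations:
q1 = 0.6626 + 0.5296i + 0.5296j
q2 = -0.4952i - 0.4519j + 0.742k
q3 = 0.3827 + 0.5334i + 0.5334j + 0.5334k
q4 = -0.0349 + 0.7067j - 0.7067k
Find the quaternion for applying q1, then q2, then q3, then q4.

q2 · q1 = 0.5016 - 0.7211i + 0.0935j + 0.4687k
q3 · q2 · q1 = 0.2767 + 0.1917i - 0.3313j + 0.8814k
q4 · q3 · q2 · q1 = 0.8474 + 0.3821i + 0.0716j - 0.3618k
0.8474 + 0.3821i + 0.0716j - 0.3618k


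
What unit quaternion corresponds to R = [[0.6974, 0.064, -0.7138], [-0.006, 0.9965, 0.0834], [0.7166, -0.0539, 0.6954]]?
0.9205 - 0.0373i - 0.3885j - 0.019k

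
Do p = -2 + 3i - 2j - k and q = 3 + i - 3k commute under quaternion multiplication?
No: pq = -12 + 13i + 2j + 5k ≠ -12 + i - 14j + k = qp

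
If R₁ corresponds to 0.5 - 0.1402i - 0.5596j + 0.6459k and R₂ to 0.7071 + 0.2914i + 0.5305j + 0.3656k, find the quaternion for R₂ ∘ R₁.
0.4551 + 0.5938i - 0.3699j + 0.5508k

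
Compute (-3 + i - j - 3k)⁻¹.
-0.15 - 0.05i + 0.05j + 0.15k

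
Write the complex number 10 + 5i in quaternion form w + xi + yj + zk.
10 + 5i + 0j + 0k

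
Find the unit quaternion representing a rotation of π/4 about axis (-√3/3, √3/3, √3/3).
0.9239 - 0.2209i + 0.2209j + 0.2209k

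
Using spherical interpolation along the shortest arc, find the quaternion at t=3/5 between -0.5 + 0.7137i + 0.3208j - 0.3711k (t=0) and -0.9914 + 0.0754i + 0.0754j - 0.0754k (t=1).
-0.8806 + 0.3729i + 0.195j - 0.2178k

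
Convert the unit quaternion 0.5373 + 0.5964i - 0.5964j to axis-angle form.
axis = (√2/2, -√2/2, 0), θ = 115°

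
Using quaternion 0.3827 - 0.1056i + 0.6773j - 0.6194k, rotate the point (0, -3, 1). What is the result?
(-0.344, -1.389, 2.82)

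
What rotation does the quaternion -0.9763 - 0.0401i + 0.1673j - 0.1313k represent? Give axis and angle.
axis = (-0.1853, 0.773, -0.6067), θ = 335°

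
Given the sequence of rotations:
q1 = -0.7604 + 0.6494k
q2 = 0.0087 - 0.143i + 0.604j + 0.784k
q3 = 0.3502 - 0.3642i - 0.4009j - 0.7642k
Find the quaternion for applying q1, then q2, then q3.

q2 · q1 = -0.5157 + 0.501i - 0.3664j - 0.5905k
q3 · q2 · q1 = -0.5963 + 0.32i - 0.5195j + 0.5216k
-0.5963 + 0.32i - 0.5195j + 0.5216k


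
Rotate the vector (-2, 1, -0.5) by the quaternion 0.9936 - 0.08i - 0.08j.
(-1.882, 0.882, -0.964)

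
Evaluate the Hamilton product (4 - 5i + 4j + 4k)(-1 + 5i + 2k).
13 + 33i + 26j - 16k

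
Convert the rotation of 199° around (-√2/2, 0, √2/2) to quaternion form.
-0.165 - 0.6974i + 0.6974k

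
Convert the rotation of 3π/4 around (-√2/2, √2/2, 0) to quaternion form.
0.3827 - 0.6533i + 0.6533j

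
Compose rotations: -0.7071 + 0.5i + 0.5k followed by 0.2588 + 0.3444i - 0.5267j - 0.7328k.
0.0112 - 0.3775i - 0.1662j + 0.9109k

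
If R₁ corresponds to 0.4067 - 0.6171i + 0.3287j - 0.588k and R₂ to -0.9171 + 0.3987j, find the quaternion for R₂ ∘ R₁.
-0.504 + 0.3315i - 0.1393j + 0.7853k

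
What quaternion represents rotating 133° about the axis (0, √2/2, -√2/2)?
0.3987 + 0.6485j - 0.6485k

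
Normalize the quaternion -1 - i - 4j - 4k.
-0.1715 - 0.1715i - 0.686j - 0.686k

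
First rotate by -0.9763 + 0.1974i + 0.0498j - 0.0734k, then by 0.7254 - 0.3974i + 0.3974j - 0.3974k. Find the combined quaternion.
-0.6787 + 0.5218i - 0.4595j + 0.2365k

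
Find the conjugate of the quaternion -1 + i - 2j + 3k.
-1 - i + 2j - 3k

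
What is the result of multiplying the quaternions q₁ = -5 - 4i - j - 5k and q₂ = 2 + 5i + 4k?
30 - 37i - 11j - 25k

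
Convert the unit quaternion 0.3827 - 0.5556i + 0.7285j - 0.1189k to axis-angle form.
axis = (-0.6014, 0.7885, -0.1287), θ = 3π/4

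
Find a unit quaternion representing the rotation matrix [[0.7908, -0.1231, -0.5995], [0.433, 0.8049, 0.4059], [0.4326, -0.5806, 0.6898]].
0.9063 - 0.2721i - 0.2847j + 0.1534k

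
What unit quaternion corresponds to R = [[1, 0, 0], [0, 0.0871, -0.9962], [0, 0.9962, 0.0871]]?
0.7373 + 0.6756i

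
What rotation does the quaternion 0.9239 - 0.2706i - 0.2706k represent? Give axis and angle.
axis = (-√2/2, 0, -√2/2), θ = π/4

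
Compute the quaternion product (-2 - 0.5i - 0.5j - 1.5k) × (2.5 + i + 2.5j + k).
-1.75 - 7.25j - 6.5k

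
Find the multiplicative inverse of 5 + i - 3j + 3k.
0.1136 - 0.0227i + 0.0682j - 0.0682k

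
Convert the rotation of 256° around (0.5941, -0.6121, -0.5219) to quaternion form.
-0.6157 + 0.4682i - 0.4823j - 0.4113k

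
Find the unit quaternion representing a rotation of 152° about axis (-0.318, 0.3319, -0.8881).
0.2419 - 0.3086i + 0.322j - 0.8617k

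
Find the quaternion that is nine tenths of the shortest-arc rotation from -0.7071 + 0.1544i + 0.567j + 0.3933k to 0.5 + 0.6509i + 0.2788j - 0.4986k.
-0.5706 - 0.5999i - 0.1904j + 0.5275k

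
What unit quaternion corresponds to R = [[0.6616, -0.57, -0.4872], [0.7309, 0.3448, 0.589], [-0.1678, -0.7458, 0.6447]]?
0.8141 - 0.4099i - 0.0981j + 0.3995k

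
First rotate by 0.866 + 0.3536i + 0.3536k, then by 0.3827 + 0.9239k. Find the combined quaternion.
0.0047 + 0.1353i + 0.3267j + 0.9354k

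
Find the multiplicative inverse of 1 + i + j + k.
0.25 - 0.25i - 0.25j - 0.25k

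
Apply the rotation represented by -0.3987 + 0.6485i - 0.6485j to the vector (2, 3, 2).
(-1.171, -0.171, -3.95)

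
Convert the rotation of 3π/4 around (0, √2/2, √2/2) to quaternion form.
0.3827 + 0.6533j + 0.6533k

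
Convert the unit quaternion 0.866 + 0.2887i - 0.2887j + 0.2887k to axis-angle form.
axis = (√3/3, -√3/3, √3/3), θ = π/3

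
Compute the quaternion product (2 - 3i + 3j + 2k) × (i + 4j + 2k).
-13 + 16j - 11k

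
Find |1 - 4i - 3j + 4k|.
√42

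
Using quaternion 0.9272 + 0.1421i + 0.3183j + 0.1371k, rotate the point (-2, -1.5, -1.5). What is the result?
(-2.218, -1.808, -0.559)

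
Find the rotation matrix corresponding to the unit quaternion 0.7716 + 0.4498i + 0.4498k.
[[0.5954, -0.6941, 0.4046], [0.6941, 0.1907, -0.6941], [0.4046, 0.6941, 0.5954]]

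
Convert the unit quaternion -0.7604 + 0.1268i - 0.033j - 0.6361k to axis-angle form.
axis = (0.1952, -0.0508, -0.9794), θ = 279°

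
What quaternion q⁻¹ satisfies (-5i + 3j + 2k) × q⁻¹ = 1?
0.1316i - 0.0789j - 0.0526k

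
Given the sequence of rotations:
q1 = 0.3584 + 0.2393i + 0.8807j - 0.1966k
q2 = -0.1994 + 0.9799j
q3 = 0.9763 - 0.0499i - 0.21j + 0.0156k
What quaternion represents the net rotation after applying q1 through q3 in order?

q2 · q1 = -0.9345 - 0.2404i + 0.1756j - 0.1953k
q3 · q2 · q1 = -0.8844 - 0.1498i + 0.3542j - 0.2645k
-0.8844 - 0.1498i + 0.3542j - 0.2645k


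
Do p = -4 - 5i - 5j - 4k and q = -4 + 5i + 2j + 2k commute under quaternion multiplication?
No: pq = 59 - 2i + 2j + 23k ≠ 59 + 2i + 22j - 7k = qp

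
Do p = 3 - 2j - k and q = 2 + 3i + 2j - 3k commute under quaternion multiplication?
No: pq = 7 + 17i - j - 5k ≠ 7 + i + 5j - 17k = qp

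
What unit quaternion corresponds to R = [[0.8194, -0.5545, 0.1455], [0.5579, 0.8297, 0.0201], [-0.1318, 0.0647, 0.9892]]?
0.9537 + 0.0117i + 0.0727j + 0.2916k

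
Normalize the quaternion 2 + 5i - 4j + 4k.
0.2561 + 0.6402i - 0.5121j + 0.5121k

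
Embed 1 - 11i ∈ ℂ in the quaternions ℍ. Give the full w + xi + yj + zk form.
1 - 11i + 0j + 0k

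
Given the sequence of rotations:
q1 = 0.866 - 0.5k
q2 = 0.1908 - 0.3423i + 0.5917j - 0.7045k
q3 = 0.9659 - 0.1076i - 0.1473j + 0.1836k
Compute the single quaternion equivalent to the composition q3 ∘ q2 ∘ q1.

q2 · q1 = -0.187 - 0.5923i + 0.3413j - 0.7055k
q3 · q2 · q1 = -0.0646 - 0.5107i + 0.1725j - 0.8397k
-0.0646 - 0.5107i + 0.1725j - 0.8397k


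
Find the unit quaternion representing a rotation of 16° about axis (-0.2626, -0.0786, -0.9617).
0.9903 - 0.0365i - 0.0109j - 0.1338k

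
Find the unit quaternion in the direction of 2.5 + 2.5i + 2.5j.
0.5774 + 0.5774i + 0.5774j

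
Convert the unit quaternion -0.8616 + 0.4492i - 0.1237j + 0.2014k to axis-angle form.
axis = (0.885, -0.2437, 0.3968), θ = 299°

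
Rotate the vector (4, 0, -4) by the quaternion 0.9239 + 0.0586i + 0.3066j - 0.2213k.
(0.694, -0.516, -5.59)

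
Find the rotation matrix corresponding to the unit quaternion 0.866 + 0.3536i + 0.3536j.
[[0.7499, 0.2501, 0.6124], [0.2501, 0.7499, -0.6124], [-0.6124, 0.6124, 0.4999]]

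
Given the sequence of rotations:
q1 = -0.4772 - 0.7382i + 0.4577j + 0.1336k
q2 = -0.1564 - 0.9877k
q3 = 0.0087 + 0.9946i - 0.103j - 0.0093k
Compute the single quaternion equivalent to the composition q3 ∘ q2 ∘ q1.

q2 · q1 = 0.2066 + 0.5675i + 0.6575j + 0.4504k
q3 · q2 · q1 = -0.4907 + 0.1701i - 0.4688j + 0.7144k
-0.4907 + 0.1701i - 0.4688j + 0.7144k


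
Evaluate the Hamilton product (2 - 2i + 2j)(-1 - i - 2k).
-4 - 4i - 6j - 2k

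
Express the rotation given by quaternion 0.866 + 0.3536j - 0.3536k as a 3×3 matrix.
[[0.4999, 0.6124, 0.6124], [-0.6124, 0.7499, -0.2501], [-0.6124, -0.2501, 0.7499]]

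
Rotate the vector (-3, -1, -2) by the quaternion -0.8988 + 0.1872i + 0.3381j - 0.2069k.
(-0.441, -2.733, -2.517)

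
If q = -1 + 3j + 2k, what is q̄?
-1 - 3j - 2k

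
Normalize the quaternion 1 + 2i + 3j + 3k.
0.2085 + 0.417i + 0.6255j + 0.6255k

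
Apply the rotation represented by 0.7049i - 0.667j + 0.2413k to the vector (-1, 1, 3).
(0.086, -0.136, -3.313)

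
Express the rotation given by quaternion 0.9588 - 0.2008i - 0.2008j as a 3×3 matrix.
[[0.9194, 0.0806, -0.3851], [0.0806, 0.9194, 0.3851], [0.3851, -0.3851, 0.8387]]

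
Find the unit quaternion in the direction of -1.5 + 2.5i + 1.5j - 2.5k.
-0.3638 + 0.6063i + 0.3638j - 0.6063k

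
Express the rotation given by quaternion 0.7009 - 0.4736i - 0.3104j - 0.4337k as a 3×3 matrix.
[[0.4311, 0.902, -0.0243], [-0.3139, 0.1752, 0.9331], [0.8459, -0.3947, 0.3587]]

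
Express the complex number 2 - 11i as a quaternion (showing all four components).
2 - 11i + 0j + 0k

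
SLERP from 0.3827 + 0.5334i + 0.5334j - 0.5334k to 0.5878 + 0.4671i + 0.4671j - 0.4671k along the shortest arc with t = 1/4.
0.4364 + 0.5195i + 0.5195j - 0.5195k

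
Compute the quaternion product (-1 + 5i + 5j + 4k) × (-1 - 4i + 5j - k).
-26i - 21j + 42k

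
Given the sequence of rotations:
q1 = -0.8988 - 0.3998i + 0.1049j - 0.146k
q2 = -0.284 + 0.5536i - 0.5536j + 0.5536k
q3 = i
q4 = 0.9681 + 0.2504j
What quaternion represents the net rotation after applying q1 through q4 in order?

q2 · q1 = 0.6155 - 0.3613i + 0.3273j - 0.6194k
q3 · q2 · q1 = 0.3613 + 0.6155i + 0.6194j + 0.3273k
q4 · q3 · q2 · q1 = 0.1947 + 0.6778i + 0.6901j + 0.1627k
0.1947 + 0.6778i + 0.6901j + 0.1627k


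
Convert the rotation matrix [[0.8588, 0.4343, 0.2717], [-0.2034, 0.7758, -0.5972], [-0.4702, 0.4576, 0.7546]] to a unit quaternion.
0.9205 + 0.2865i + 0.2015j - 0.1732k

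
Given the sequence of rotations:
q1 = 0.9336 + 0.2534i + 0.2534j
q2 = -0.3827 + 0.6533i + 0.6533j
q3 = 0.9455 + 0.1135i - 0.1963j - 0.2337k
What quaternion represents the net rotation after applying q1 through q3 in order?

q2 · q1 = -0.6884 + 0.5129i + 0.5129j
q3 · q2 · q1 = -0.6084 + 0.5267i + 0.5002j + 0.3198k
-0.6084 + 0.5267i + 0.5002j + 0.3198k


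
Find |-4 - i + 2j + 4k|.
√37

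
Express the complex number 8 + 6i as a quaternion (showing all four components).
8 + 6i + 0j + 0k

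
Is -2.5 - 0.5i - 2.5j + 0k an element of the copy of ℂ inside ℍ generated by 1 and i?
No. The quaternion -2.5 - 0.5i - 2.5j has j-coefficient y = -2.5 and k-coefficient z = 0, not both zero, so it does not lie in the complex subalgebra spanned by 1 and i.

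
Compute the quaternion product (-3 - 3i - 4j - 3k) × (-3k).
-9 + 12i - 9j + 9k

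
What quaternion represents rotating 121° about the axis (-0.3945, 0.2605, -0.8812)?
0.4924 - 0.3434i + 0.2267j - 0.767k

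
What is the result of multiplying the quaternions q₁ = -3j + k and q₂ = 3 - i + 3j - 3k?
12 + 6i - 10j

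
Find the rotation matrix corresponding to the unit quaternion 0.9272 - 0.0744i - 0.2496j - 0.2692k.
[[0.7305, 0.5363, -0.4228], [-0.4621, 0.844, 0.2724], [0.5029, -0.0036, 0.8643]]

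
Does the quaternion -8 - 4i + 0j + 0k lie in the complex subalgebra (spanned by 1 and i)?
Yes. The quaternion -8 - 4i has j- and k-coefficients y = z = 0, so it lies in the complex subalgebra spanned by 1 and i.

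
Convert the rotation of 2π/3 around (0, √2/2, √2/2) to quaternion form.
0.5 + 0.6124j + 0.6124k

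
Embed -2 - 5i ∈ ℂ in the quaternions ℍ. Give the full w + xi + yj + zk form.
-2 - 5i + 0j + 0k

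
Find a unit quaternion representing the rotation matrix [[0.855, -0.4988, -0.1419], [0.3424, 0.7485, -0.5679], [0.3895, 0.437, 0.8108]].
0.9239 + 0.2719i - 0.1438j + 0.2276k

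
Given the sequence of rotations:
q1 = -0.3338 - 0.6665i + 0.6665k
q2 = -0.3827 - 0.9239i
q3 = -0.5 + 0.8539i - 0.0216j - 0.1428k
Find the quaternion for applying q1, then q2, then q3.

q2 · q1 = -0.488 + 0.5635i + 0.6158j - 0.2551k
q3 · q2 · q1 = -0.2603 - 0.605i - 0.16j + 0.7352k
-0.2603 - 0.605i - 0.16j + 0.7352k


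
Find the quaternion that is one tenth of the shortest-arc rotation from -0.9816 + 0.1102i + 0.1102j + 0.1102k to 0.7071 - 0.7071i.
-0.9738 + 0.1773i + 0.1007j + 0.1007k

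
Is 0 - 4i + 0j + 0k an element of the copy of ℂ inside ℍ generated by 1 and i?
Yes. The quaternion -4i has j- and k-coefficients y = z = 0, so it lies in the complex subalgebra spanned by 1 and i.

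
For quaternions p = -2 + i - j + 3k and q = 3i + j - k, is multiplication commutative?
No: pq = 1 - 8i + 8j + 6k ≠ 1 - 4i - 12j - 2k = qp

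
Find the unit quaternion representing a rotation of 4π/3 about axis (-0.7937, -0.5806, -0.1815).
-0.5 - 0.6874i - 0.5028j - 0.1572k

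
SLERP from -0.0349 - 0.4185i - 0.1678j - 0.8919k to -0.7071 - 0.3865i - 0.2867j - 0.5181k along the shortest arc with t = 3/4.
-0.5662 - 0.4201i - 0.2721j - 0.6548k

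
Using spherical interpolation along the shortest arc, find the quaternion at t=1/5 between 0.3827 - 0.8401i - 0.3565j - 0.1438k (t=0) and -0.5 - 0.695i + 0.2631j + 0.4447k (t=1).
0.2092 - 0.9454i - 0.2498j - 0.009k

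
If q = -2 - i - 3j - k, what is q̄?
-2 + i + 3j + k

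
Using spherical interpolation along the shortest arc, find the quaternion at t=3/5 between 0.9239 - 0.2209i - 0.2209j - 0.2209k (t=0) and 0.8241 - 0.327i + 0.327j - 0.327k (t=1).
0.9011 - 0.2964i + 0.1109j - 0.2964k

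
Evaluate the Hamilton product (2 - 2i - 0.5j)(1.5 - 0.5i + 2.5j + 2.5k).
3.25 - 5.25i + 9.25j - 0.25k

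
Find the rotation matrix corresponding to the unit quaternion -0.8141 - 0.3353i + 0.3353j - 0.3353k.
[[0.5503, -0.7708, -0.3211], [0.3211, 0.5503, -0.7708], [0.7708, 0.3211, 0.5503]]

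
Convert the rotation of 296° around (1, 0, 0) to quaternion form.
-0.848 + 0.5299i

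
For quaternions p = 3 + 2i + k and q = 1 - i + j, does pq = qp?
No: pq = 5 - 2i + 2j + 3k ≠ 5 + 4j - k = qp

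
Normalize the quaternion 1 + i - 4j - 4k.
0.1715 + 0.1715i - 0.686j - 0.686k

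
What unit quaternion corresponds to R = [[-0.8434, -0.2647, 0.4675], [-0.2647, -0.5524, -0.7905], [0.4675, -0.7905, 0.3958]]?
0.2798i - 0.4731j + 0.8354k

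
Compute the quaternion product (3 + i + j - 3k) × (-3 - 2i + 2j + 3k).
6j + 22k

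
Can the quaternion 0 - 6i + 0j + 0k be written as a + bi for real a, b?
Yes. The quaternion -6i has j- and k-coefficients y = z = 0, so it lies in the complex subalgebra spanned by 1 and i.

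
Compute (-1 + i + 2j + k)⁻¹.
-0.1429 - 0.1429i - 0.2857j - 0.1429k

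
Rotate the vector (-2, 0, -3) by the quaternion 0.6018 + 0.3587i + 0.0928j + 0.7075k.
(-1.821, -0.935, -2.968)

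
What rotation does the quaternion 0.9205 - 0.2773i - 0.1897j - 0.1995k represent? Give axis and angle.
axis = (-0.7097, -0.4855, -0.5106), θ = 46°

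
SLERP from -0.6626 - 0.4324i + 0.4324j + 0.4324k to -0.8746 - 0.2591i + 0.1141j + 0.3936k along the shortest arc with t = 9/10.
-0.86 - 0.2791i + 0.1478j + 0.4008k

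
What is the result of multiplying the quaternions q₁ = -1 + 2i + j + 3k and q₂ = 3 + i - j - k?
-1 + 7i + 9j + 7k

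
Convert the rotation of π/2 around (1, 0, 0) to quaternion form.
0.7071 + 0.7071i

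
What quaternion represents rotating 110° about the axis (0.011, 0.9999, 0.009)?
0.5736 + 0.009i + 0.8191j + 0.0074k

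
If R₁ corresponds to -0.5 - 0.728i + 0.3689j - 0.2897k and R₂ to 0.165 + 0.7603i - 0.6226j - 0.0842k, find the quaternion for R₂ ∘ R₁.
0.6763 - 0.2888i + 0.6537j - 0.1785k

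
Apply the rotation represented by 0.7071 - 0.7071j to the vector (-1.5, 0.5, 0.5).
(-0.5, 0.5, -1.5)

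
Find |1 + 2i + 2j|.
3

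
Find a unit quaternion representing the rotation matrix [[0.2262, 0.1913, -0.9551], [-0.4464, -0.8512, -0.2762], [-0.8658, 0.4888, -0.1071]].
0.2588 + 0.739i - 0.0863j - 0.616k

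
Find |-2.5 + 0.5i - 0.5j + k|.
2.784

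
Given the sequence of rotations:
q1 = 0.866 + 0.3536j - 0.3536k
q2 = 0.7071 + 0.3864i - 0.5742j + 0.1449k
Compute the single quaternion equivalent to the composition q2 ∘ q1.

q2 · q1 = 0.8666 + 0.4864i - 0.1106j + 0.0121k
0.8666 + 0.4864i - 0.1106j + 0.0121k


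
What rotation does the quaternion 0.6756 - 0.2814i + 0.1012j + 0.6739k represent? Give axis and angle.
axis = (-0.3817, 0.1373, 0.914), θ = 95°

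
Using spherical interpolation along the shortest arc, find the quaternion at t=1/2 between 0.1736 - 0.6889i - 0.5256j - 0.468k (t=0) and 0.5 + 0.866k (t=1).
-0.201 - 0.4242i - 0.3237j - 0.8215k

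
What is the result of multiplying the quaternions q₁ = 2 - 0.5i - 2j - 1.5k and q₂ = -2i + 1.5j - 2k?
-1 + 2.25i + 5j - 8.75k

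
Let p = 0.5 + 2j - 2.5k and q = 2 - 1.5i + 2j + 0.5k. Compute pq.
-1.75 + 5.25i + 8.75j - 1.75k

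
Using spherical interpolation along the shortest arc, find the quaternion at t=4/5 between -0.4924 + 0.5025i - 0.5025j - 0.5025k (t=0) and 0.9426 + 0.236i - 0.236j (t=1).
-0.9847 - 0.0762i + 0.0762j - 0.1368k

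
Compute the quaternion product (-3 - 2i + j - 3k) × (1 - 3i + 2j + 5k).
4 + 18i + 14j - 19k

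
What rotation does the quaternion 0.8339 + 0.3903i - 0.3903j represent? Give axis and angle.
axis = (√2/2, -√2/2, 0), θ = 67°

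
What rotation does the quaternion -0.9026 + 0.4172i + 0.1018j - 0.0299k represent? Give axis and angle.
axis = (0.9692, 0.2365, -0.0695), θ = 309°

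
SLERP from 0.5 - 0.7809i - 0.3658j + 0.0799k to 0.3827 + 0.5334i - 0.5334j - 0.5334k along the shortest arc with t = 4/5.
-0.2095 - 0.7293i + 0.3899j + 0.5218k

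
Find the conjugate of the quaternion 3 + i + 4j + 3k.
3 - i - 4j - 3k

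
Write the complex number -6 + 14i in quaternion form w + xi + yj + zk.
-6 + 14i + 0j + 0k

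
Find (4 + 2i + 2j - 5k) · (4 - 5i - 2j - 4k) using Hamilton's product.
10 - 30i + 33j - 30k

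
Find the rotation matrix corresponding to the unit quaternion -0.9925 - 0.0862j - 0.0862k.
[[0.9703, -0.1711, 0.1711], [0.1711, 0.9851, 0.0149], [-0.1711, 0.0149, 0.9851]]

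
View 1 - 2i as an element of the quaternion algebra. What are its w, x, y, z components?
1 - 2i + 0j + 0k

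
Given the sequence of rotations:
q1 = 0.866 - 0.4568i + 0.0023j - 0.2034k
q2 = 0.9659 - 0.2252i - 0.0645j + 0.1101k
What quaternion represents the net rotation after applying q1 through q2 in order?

q2 · q1 = 0.7561 - 0.6234i - 0.1497j - 0.1311k
0.7561 - 0.6234i - 0.1497j - 0.1311k


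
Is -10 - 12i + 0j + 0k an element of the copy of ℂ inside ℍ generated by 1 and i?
Yes. The quaternion -10 - 12i has j- and k-coefficients y = z = 0, so it lies in the complex subalgebra spanned by 1 and i.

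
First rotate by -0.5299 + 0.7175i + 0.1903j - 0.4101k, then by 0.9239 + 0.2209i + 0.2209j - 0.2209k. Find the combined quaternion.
-0.7807 + 0.4973i - 0.0091j - 0.3783k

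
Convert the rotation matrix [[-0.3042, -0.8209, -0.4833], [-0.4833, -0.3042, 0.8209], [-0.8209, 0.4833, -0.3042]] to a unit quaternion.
0.1478 - 0.571i + 0.571j + 0.571k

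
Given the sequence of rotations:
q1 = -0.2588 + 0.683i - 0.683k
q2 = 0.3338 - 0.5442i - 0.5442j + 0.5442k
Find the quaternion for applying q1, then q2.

q2 · q1 = 0.657 + 0.7405i + 0.1408j + 0.0029k
0.657 + 0.7405i + 0.1408j + 0.0029k


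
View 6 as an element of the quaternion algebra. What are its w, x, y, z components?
6 + 0i + 0j + 0k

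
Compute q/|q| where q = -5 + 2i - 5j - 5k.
-0.5625 + 0.225i - 0.5625j - 0.5625k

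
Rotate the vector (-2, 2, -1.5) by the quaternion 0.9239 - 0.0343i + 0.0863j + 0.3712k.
(-3.004, -0.107, -1.103)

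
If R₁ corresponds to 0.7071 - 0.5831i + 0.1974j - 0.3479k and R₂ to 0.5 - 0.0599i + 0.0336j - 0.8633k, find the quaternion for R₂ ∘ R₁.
0.0116 - 0.1752i + 0.605j - 0.7766k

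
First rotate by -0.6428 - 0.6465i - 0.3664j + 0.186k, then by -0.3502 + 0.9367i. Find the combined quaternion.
0.8307 - 0.3757i - 0.0459j - 0.4083k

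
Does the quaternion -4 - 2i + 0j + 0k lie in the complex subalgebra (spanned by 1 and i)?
Yes. The quaternion -4 - 2i has j- and k-coefficients y = z = 0, so it lies in the complex subalgebra spanned by 1 and i.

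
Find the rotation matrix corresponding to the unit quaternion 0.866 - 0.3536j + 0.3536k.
[[0.4999, -0.6124, -0.6124], [0.6124, 0.7499, -0.2501], [0.6124, -0.2501, 0.7499]]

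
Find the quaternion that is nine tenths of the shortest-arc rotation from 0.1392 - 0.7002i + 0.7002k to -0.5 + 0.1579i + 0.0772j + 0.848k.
-0.4533 + 0.0609i + 0.0727j + 0.8863k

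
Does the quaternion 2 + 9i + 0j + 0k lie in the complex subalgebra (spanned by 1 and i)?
Yes. The quaternion 2 + 9i has j- and k-coefficients y = z = 0, so it lies in the complex subalgebra spanned by 1 and i.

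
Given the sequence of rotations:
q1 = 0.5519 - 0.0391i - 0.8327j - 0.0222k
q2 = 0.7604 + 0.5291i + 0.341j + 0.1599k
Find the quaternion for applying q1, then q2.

q2 · q1 = 0.7279 + 0.3879i - 0.4395j - 0.3559k
0.7279 + 0.3879i - 0.4395j - 0.3559k


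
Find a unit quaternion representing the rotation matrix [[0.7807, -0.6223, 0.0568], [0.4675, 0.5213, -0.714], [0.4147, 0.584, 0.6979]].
0.866 + 0.3747i - 0.1033j + 0.3146k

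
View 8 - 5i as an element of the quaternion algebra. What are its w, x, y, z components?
8 - 5i + 0j + 0k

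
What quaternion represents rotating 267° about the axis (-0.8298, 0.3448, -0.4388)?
-0.6884 - 0.6019i + 0.2501j - 0.3183k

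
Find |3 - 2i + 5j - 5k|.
√63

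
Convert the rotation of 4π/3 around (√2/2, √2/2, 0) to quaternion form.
-0.5 + 0.6124i + 0.6124j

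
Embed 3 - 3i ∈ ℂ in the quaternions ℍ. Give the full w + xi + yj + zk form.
3 - 3i + 0j + 0k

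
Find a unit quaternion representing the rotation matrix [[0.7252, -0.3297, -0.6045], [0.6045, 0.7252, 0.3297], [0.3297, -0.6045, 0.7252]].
0.891 - 0.2621i - 0.2621j + 0.2621k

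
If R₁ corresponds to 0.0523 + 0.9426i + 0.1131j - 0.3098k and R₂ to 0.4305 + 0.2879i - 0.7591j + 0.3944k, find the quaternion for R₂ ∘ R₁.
-0.0408 + 0.6114i + 0.4699j + 0.6353k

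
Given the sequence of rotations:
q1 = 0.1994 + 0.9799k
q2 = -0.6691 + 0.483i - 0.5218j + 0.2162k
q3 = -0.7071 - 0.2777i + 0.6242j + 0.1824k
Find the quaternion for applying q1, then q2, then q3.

q2 · q1 = -0.3453 - 0.415i - 0.5773j - 0.6125k
q3 · q2 · q1 = 0.601 + 0.1123i - 0.0531j + 0.7895k
0.601 + 0.1123i - 0.0531j + 0.7895k


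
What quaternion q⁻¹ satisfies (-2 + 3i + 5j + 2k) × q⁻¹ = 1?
-0.0476 - 0.0714i - 0.119j - 0.0476k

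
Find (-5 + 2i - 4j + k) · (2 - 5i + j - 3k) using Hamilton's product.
7 + 40i - 12j - k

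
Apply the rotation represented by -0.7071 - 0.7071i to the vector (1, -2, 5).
(1, -5, -2)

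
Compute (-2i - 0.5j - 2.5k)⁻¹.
0.1905i + 0.0476j + 0.2381k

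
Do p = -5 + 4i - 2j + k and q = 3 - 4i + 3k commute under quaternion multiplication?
No: pq = -2 + 26i - 22j - 20k ≠ -2 + 38i + 10j - 4k = qp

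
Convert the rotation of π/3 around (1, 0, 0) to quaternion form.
0.866 + 0.5i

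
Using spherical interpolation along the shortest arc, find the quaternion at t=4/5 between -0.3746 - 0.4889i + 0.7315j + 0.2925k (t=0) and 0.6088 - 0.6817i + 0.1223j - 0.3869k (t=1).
0.4571 - 0.7793i + 0.3294j - 0.2745k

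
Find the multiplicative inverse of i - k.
-0.5i + 0.5k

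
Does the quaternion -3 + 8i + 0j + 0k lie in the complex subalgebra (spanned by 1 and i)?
Yes. The quaternion -3 + 8i has j- and k-coefficients y = z = 0, so it lies in the complex subalgebra spanned by 1 and i.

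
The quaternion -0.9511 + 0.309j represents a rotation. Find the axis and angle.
axis = (0, 1, 0), θ = 324°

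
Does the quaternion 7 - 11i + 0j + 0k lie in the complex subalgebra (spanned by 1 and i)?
Yes. The quaternion 7 - 11i has j- and k-coefficients y = z = 0, so it lies in the complex subalgebra spanned by 1 and i.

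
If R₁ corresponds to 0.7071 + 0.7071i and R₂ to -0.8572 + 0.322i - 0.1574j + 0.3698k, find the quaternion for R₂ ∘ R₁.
-0.8338 - 0.3784i + 0.1502j + 0.3728k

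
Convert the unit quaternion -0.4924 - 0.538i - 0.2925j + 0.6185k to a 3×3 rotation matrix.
[[0.0638, 0.9238, -0.3775], [-0.2944, -0.344, -0.8916], [-0.9536, 0.168, 0.25]]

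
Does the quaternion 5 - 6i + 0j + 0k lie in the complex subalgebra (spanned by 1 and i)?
Yes. The quaternion 5 - 6i has j- and k-coefficients y = z = 0, so it lies in the complex subalgebra spanned by 1 and i.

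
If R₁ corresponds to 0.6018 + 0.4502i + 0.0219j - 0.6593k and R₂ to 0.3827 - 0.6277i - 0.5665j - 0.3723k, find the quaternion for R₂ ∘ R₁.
0.2798 + 0.1762i - 0.914j - 0.2351k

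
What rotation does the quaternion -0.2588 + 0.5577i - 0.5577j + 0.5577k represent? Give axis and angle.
axis = (√3/3, -√3/3, √3/3), θ = 7π/6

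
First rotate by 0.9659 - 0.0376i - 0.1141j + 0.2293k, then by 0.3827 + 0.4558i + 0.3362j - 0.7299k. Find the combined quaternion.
0.5925 + 0.4197i + 0.204j - 0.6566k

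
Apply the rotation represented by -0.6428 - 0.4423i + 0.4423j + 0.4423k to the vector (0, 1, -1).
(1.137, 0.395, 0.742)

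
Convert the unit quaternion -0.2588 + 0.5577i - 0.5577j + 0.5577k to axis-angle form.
axis = (√3/3, -√3/3, √3/3), θ = 7π/6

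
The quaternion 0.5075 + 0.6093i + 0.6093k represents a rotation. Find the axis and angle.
axis = (√2/2, 0, √2/2), θ = 119°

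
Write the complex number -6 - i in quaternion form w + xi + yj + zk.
-6 - i + 0j + 0k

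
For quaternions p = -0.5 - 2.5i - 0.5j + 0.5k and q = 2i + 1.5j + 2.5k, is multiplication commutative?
No: pq = 4.5 - 3i + 6.5j - 4k ≠ 4.5 + i - 8j + 1.5k = qp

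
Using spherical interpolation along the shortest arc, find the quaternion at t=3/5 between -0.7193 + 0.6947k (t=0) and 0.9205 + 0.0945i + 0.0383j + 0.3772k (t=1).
-0.9946 - 0.0661i - 0.0268j + 0.0753k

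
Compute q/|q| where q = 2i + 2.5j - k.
0.5963i + 0.7454j - 0.2981k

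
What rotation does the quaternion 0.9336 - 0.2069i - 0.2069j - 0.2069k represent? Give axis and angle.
axis = (-√3/3, -√3/3, -√3/3), θ = 42°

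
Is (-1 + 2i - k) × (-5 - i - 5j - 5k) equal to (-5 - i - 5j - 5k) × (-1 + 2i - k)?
No: pq = 2 - 14i + 16j ≠ 2 - 4i - 6j + 20k = qp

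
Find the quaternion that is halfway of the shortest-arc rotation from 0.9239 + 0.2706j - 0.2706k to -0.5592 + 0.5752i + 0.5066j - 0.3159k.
0.9219 - 0.3575i - 0.1467j + 0.0282k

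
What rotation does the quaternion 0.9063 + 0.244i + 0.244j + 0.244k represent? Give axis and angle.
axis = (√3/3, √3/3, √3/3), θ = 50°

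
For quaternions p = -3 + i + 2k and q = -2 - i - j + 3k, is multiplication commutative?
No: pq = 1 + 3i - 2j - 14k ≠ 1 - i + 8j - 12k = qp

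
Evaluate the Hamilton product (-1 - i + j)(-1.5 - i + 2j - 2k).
-1.5 + 0.5i - 5.5j + k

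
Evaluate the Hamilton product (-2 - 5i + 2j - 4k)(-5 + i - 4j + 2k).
31 + 11i + 4j + 34k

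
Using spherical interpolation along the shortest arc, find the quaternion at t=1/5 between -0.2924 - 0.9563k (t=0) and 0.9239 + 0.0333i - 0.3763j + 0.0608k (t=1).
-0.498 - 0.0086i + 0.0975j - 0.8616k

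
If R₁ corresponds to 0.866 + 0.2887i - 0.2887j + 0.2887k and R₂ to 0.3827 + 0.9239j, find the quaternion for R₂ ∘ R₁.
0.5981 + 0.3772i + 0.6896j - 0.1562k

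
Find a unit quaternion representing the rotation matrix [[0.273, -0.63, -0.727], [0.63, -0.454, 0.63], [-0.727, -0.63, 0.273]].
0.5225 - 0.6029i + 0.6029k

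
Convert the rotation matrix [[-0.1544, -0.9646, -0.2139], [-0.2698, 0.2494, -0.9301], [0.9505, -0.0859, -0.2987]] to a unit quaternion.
-0.4462 - 0.473i + 0.6524j - 0.3893k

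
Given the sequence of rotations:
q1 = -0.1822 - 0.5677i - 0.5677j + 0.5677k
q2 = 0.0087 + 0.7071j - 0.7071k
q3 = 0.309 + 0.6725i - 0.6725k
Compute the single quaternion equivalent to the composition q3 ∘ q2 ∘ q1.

q2 · q1 = 0.8013 - 0.0049i + 0.2676j + 0.5352k
q3 · q2 · q1 = 0.6108 + 0.7173i - 0.2739j - 0.1935k
0.6108 + 0.7173i - 0.2739j - 0.1935k


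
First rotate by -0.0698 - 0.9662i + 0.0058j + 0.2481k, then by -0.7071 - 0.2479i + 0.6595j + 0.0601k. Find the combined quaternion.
-0.2089 + 0.8638i - 0.0467j + 0.4561k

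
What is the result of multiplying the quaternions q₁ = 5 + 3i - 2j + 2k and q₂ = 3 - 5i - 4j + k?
20 - 10i - 39j - 11k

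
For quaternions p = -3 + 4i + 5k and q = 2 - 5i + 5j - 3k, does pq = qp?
No: pq = 29 - 2i - 28j + 39k ≠ 29 + 48i - 2j - k = qp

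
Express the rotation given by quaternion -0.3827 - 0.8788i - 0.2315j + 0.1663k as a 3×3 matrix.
[[0.8375, 0.5342, -0.1151], [0.2796, -0.5999, -0.7496], [-0.4695, 0.5956, -0.6518]]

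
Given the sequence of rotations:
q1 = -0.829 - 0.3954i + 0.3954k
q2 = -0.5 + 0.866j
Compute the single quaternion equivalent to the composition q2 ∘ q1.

q2 · q1 = 0.4145 + 0.5401i - 0.7179j + 0.1447k
0.4145 + 0.5401i - 0.7179j + 0.1447k


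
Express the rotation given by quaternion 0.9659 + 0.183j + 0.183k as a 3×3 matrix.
[[0.866, -0.3535, 0.3535], [0.3535, 0.933, 0.067], [-0.3535, 0.067, 0.933]]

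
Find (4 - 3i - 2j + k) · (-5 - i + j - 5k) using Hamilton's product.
-16 + 20i - 2j - 30k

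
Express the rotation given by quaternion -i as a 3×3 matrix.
[[1, 0, 0], [0, -1, 0], [0, 0, -1]]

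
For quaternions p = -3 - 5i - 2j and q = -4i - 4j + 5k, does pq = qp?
No: pq = -28 + 2i + 37j - 3k ≠ -28 + 22i - 13j - 27k = qp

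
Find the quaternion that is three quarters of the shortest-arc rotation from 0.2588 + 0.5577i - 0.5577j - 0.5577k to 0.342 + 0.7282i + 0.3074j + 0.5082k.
0.4089 + 0.8731i + 0.0721j + 0.2554k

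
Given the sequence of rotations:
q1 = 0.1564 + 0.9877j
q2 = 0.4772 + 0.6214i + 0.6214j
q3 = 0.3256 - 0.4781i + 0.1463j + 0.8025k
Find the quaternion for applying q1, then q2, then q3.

q2 · q1 = -0.5391 + 0.0972i + 0.5685j + 0.6138k
q3 · q2 · q1 = -0.7048 - 0.077i + 0.4777j - 0.5188k
-0.7048 - 0.077i + 0.4777j - 0.5188k


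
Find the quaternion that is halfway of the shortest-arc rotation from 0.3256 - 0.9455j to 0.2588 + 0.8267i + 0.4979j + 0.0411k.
0.0401 - 0.4964i - 0.8668j - 0.0247k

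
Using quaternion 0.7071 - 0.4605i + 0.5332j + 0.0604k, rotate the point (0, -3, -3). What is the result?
(-0.366, -3.853, 1.739)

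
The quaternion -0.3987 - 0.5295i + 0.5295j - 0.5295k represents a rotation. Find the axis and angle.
axis = (-√3/3, √3/3, -√3/3), θ = 227°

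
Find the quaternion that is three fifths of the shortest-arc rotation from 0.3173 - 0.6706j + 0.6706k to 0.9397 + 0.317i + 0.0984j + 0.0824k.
0.8435 + 0.2298i - 0.2715j + 0.4026k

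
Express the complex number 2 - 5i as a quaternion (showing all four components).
2 - 5i + 0j + 0k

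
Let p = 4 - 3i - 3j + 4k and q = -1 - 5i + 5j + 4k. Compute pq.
-20 - 49i + 15j - 18k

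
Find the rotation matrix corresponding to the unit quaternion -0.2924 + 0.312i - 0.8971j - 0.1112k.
[[-0.6343, -0.6248, 0.4552], [-0.4948, 0.7806, 0.382], [-0.594, 0.0171, -0.8043]]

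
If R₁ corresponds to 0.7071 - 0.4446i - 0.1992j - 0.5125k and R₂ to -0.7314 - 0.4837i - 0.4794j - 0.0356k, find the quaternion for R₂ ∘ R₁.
-0.846 + 0.2218i - 0.4254j + 0.2329k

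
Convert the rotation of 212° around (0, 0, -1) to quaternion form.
-0.2756 - 0.9613k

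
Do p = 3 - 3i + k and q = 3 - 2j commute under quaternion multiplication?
No: pq = 9 - 7i - 6j + 9k ≠ 9 - 11i - 6j - 3k = qp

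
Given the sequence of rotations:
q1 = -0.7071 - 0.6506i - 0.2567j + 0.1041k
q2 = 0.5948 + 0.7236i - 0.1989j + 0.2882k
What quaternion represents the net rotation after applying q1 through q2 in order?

q2 · q1 = -0.0309 - 0.8454i - 0.2749j - 0.457k
-0.0309 - 0.8454i - 0.2749j - 0.457k


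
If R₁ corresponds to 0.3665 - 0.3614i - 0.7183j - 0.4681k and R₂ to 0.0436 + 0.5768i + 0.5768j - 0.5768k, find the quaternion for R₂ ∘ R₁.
0.3688 - 0.4887i + 0.6585j - 0.4377k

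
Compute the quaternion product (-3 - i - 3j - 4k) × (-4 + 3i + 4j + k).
31 + 8i - 11j + 18k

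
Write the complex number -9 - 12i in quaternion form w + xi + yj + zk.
-9 - 12i + 0j + 0k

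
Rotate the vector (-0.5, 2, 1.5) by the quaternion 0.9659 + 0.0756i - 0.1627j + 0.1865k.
(-1.638, 1.36, 1.403)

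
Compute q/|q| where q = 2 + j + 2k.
0.6667 + 0.3333j + 0.6667k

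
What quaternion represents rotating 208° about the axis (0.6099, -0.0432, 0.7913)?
-0.2419 + 0.5918i - 0.0419j + 0.7678k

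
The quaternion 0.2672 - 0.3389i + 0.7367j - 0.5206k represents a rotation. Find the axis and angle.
axis = (-0.3517, 0.7645, -0.5402), θ = 149°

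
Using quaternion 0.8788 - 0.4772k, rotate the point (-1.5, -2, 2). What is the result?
(-2.494, 0.169, 2)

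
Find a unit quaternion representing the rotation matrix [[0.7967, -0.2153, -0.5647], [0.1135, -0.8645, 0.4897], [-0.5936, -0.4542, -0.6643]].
-0.2588 + 0.9118i - 0.0279j - 0.3176k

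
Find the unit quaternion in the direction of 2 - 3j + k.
0.5345 - 0.8018j + 0.2673k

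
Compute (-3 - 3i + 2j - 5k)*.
-3 + 3i - 2j + 5k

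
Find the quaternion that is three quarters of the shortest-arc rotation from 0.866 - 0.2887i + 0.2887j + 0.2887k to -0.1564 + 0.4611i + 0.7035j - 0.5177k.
0.4306 - 0.4994i - 0.514j + 0.5487k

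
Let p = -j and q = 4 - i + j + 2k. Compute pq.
1 - 2i - 4j - k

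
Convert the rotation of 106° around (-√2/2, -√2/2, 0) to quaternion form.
0.6018 - 0.5647i - 0.5647j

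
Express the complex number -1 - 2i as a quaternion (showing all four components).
-1 - 2i + 0j + 0k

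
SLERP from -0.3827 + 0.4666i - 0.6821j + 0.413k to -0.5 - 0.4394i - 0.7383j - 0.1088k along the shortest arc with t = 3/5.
-0.5284 - 0.0793i - 0.8363j + 0.123k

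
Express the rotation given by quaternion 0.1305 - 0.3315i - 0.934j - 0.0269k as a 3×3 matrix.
[[-0.7462, 0.6263, -0.2259], [0.6122, 0.7788, 0.1368], [0.2616, -0.0363, -0.9645]]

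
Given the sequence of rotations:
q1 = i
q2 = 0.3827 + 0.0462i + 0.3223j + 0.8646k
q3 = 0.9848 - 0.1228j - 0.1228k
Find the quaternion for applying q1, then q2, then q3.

q2 · q1 = -0.0462 + 0.3827i + 0.8646j - 0.3223k
q3 · q2 · q1 = 0.0211 + 0.5226i + 0.8101j - 0.2647k
0.0211 + 0.5226i + 0.8101j - 0.2647k


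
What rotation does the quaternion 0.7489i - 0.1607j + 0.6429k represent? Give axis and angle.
axis = (0.7489, -0.1607, 0.6429), θ = π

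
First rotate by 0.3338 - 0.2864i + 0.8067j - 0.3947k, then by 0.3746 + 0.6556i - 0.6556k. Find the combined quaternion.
0.054 + 0.6404i + 0.7487j + 0.1622k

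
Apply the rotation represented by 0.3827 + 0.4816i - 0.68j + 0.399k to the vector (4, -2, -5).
(1.629, 2.723, 5.911)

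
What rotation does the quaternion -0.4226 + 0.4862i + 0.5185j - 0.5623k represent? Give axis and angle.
axis = (0.5365, 0.5721, -0.6204), θ = 230°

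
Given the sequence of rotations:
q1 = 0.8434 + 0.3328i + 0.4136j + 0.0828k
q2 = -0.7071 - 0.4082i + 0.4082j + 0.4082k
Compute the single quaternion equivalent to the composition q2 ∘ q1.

q2 · q1 = -0.6631 - 0.7146i + 0.2215j - 0.019k
-0.6631 - 0.7146i + 0.2215j - 0.019k


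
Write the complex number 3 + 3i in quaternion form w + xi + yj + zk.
3 + 3i + 0j + 0k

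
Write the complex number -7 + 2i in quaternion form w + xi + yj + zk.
-7 + 2i + 0j + 0k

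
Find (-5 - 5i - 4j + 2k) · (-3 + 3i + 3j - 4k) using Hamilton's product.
50 + 10i - 17j + 11k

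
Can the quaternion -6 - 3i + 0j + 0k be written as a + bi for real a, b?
Yes. The quaternion -6 - 3i has j- and k-coefficients y = z = 0, so it lies in the complex subalgebra spanned by 1 and i.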